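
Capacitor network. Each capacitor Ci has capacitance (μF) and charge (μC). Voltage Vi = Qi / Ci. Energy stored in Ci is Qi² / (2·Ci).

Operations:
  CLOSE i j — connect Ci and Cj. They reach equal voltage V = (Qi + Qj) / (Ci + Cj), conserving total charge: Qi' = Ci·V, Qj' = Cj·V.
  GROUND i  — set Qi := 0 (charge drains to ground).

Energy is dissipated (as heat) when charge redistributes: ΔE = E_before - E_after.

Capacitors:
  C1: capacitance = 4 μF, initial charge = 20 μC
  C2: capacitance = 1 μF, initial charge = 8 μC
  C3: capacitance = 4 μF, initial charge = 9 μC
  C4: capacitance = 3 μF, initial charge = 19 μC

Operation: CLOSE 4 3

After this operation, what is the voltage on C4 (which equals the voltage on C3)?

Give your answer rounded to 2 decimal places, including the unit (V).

Answer: 4.00 V

Derivation:
Initial: C1(4μF, Q=20μC, V=5.00V), C2(1μF, Q=8μC, V=8.00V), C3(4μF, Q=9μC, V=2.25V), C4(3μF, Q=19μC, V=6.33V)
Op 1: CLOSE 4-3: Q_total=28.00, C_total=7.00, V=4.00; Q4=12.00, Q3=16.00; dissipated=14.292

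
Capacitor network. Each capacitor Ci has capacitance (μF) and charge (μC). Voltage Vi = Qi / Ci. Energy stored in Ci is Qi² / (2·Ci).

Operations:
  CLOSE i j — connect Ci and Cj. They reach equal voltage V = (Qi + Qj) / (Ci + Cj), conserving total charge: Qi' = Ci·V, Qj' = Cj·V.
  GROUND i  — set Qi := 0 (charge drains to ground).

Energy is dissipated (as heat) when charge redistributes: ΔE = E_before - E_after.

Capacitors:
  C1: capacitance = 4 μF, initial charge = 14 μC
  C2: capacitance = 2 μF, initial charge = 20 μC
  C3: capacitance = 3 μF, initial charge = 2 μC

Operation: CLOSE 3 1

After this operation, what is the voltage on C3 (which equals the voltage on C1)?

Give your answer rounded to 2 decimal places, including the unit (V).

Answer: 2.29 V

Derivation:
Initial: C1(4μF, Q=14μC, V=3.50V), C2(2μF, Q=20μC, V=10.00V), C3(3μF, Q=2μC, V=0.67V)
Op 1: CLOSE 3-1: Q_total=16.00, C_total=7.00, V=2.29; Q3=6.86, Q1=9.14; dissipated=6.881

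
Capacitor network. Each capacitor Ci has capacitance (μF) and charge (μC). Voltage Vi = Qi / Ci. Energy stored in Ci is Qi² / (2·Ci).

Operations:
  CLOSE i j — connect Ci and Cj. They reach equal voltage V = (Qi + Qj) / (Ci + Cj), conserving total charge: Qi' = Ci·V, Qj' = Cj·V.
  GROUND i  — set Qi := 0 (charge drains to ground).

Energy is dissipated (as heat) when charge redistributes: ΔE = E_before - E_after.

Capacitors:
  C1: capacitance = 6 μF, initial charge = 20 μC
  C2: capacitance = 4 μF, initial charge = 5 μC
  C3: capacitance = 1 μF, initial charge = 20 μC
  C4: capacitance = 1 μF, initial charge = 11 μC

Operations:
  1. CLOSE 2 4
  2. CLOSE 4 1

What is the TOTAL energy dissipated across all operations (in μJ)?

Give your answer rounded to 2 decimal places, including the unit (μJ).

Answer: 38.03 μJ

Derivation:
Initial: C1(6μF, Q=20μC, V=3.33V), C2(4μF, Q=5μC, V=1.25V), C3(1μF, Q=20μC, V=20.00V), C4(1μF, Q=11μC, V=11.00V)
Op 1: CLOSE 2-4: Q_total=16.00, C_total=5.00, V=3.20; Q2=12.80, Q4=3.20; dissipated=38.025
Op 2: CLOSE 4-1: Q_total=23.20, C_total=7.00, V=3.31; Q4=3.31, Q1=19.89; dissipated=0.008
Total dissipated: 38.033 μJ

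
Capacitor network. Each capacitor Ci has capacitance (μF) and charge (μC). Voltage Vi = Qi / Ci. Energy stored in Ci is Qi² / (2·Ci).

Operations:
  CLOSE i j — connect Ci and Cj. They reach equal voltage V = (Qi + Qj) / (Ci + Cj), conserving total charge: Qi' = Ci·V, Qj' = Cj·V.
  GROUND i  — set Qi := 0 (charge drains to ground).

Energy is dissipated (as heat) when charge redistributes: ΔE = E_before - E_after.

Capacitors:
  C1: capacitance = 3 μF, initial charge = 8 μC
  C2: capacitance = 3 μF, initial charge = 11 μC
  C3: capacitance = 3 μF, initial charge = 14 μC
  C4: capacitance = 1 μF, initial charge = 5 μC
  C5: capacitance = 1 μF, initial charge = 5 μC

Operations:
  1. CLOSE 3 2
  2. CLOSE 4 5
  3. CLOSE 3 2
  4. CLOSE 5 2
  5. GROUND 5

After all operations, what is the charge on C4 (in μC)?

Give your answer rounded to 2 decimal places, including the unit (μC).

Answer: 5.00 μC

Derivation:
Initial: C1(3μF, Q=8μC, V=2.67V), C2(3μF, Q=11μC, V=3.67V), C3(3μF, Q=14μC, V=4.67V), C4(1μF, Q=5μC, V=5.00V), C5(1μF, Q=5μC, V=5.00V)
Op 1: CLOSE 3-2: Q_total=25.00, C_total=6.00, V=4.17; Q3=12.50, Q2=12.50; dissipated=0.750
Op 2: CLOSE 4-5: Q_total=10.00, C_total=2.00, V=5.00; Q4=5.00, Q5=5.00; dissipated=0.000
Op 3: CLOSE 3-2: Q_total=25.00, C_total=6.00, V=4.17; Q3=12.50, Q2=12.50; dissipated=0.000
Op 4: CLOSE 5-2: Q_total=17.50, C_total=4.00, V=4.38; Q5=4.38, Q2=13.12; dissipated=0.260
Op 5: GROUND 5: Q5=0; energy lost=9.570
Final charges: Q1=8.00, Q2=13.12, Q3=12.50, Q4=5.00, Q5=0.00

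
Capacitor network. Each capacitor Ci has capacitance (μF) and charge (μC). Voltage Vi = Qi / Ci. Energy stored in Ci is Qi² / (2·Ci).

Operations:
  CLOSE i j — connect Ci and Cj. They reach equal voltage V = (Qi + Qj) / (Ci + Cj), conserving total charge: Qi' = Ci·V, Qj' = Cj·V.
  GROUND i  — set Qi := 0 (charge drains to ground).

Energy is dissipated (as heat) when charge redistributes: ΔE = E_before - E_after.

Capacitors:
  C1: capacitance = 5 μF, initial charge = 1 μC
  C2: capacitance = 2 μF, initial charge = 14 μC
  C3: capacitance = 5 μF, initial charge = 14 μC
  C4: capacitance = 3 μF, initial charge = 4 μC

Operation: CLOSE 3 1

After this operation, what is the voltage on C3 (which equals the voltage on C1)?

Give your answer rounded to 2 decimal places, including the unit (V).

Initial: C1(5μF, Q=1μC, V=0.20V), C2(2μF, Q=14μC, V=7.00V), C3(5μF, Q=14μC, V=2.80V), C4(3μF, Q=4μC, V=1.33V)
Op 1: CLOSE 3-1: Q_total=15.00, C_total=10.00, V=1.50; Q3=7.50, Q1=7.50; dissipated=8.450

Answer: 1.50 V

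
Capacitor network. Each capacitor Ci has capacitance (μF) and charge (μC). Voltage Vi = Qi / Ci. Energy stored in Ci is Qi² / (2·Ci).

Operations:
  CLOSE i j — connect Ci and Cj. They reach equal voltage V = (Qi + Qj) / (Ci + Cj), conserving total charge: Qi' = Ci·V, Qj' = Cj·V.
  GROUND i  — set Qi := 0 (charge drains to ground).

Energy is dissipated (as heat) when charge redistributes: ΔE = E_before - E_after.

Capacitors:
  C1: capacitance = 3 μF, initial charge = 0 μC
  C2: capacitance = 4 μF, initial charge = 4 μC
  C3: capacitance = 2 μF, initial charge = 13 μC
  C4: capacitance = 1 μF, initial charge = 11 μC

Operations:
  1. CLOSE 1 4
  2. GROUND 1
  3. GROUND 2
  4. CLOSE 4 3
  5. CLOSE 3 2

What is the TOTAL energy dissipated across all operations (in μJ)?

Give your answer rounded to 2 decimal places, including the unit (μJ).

Answer: 81.78 μJ

Derivation:
Initial: C1(3μF, Q=0μC, V=0.00V), C2(4μF, Q=4μC, V=1.00V), C3(2μF, Q=13μC, V=6.50V), C4(1μF, Q=11μC, V=11.00V)
Op 1: CLOSE 1-4: Q_total=11.00, C_total=4.00, V=2.75; Q1=8.25, Q4=2.75; dissipated=45.375
Op 2: GROUND 1: Q1=0; energy lost=11.344
Op 3: GROUND 2: Q2=0; energy lost=2.000
Op 4: CLOSE 4-3: Q_total=15.75, C_total=3.00, V=5.25; Q4=5.25, Q3=10.50; dissipated=4.688
Op 5: CLOSE 3-2: Q_total=10.50, C_total=6.00, V=1.75; Q3=3.50, Q2=7.00; dissipated=18.375
Total dissipated: 81.781 μJ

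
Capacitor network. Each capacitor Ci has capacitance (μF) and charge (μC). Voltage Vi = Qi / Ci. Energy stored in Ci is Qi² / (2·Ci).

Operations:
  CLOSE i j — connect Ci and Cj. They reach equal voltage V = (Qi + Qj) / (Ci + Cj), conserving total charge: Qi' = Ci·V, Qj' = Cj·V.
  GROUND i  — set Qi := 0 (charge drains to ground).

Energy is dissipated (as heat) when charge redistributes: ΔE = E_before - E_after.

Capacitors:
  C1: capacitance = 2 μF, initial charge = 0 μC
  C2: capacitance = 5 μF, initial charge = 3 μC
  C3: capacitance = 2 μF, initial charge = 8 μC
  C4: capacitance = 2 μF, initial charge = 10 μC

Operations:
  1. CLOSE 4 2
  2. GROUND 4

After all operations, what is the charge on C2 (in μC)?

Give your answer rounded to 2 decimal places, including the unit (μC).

Initial: C1(2μF, Q=0μC, V=0.00V), C2(5μF, Q=3μC, V=0.60V), C3(2μF, Q=8μC, V=4.00V), C4(2μF, Q=10μC, V=5.00V)
Op 1: CLOSE 4-2: Q_total=13.00, C_total=7.00, V=1.86; Q4=3.71, Q2=9.29; dissipated=13.829
Op 2: GROUND 4: Q4=0; energy lost=3.449
Final charges: Q1=0.00, Q2=9.29, Q3=8.00, Q4=0.00

Answer: 9.29 μC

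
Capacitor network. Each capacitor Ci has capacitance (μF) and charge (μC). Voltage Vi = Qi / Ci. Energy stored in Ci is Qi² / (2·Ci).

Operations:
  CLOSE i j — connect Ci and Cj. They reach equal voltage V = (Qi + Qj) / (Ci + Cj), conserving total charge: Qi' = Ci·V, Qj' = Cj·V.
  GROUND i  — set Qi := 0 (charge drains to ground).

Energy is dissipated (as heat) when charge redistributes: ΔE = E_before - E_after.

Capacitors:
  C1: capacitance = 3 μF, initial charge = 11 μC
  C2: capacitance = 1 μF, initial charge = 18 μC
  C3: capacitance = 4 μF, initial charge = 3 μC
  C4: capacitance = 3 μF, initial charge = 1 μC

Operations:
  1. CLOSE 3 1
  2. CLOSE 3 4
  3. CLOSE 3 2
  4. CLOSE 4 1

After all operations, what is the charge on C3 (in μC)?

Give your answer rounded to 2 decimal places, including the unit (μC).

Answer: 18.51 μC

Derivation:
Initial: C1(3μF, Q=11μC, V=3.67V), C2(1μF, Q=18μC, V=18.00V), C3(4μF, Q=3μC, V=0.75V), C4(3μF, Q=1μC, V=0.33V)
Op 1: CLOSE 3-1: Q_total=14.00, C_total=7.00, V=2.00; Q3=8.00, Q1=6.00; dissipated=7.292
Op 2: CLOSE 3-4: Q_total=9.00, C_total=7.00, V=1.29; Q3=5.14, Q4=3.86; dissipated=2.381
Op 3: CLOSE 3-2: Q_total=23.14, C_total=5.00, V=4.63; Q3=18.51, Q2=4.63; dissipated=111.747
Op 4: CLOSE 4-1: Q_total=9.86, C_total=6.00, V=1.64; Q4=4.93, Q1=4.93; dissipated=0.383
Final charges: Q1=4.93, Q2=4.63, Q3=18.51, Q4=4.93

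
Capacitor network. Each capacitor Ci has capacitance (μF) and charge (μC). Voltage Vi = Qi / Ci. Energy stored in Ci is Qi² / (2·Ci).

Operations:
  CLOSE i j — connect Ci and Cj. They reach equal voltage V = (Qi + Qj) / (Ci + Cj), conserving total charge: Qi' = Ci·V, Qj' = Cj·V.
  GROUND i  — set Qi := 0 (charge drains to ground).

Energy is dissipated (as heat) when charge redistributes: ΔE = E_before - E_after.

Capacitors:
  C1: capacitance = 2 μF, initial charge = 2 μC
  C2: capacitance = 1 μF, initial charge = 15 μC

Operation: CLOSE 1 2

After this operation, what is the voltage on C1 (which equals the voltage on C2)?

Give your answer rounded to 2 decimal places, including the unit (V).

Answer: 5.67 V

Derivation:
Initial: C1(2μF, Q=2μC, V=1.00V), C2(1μF, Q=15μC, V=15.00V)
Op 1: CLOSE 1-2: Q_total=17.00, C_total=3.00, V=5.67; Q1=11.33, Q2=5.67; dissipated=65.333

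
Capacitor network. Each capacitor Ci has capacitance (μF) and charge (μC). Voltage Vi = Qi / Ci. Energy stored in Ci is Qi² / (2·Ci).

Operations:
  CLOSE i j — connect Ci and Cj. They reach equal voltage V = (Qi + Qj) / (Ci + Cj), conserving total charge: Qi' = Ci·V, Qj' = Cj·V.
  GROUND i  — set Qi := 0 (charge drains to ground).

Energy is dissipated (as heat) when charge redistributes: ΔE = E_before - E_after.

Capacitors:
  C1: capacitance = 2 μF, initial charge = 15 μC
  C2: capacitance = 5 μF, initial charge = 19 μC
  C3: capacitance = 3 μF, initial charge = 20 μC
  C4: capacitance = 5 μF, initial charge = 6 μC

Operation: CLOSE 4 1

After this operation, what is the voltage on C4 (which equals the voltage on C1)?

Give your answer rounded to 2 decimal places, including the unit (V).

Initial: C1(2μF, Q=15μC, V=7.50V), C2(5μF, Q=19μC, V=3.80V), C3(3μF, Q=20μC, V=6.67V), C4(5μF, Q=6μC, V=1.20V)
Op 1: CLOSE 4-1: Q_total=21.00, C_total=7.00, V=3.00; Q4=15.00, Q1=6.00; dissipated=28.350

Answer: 3.00 V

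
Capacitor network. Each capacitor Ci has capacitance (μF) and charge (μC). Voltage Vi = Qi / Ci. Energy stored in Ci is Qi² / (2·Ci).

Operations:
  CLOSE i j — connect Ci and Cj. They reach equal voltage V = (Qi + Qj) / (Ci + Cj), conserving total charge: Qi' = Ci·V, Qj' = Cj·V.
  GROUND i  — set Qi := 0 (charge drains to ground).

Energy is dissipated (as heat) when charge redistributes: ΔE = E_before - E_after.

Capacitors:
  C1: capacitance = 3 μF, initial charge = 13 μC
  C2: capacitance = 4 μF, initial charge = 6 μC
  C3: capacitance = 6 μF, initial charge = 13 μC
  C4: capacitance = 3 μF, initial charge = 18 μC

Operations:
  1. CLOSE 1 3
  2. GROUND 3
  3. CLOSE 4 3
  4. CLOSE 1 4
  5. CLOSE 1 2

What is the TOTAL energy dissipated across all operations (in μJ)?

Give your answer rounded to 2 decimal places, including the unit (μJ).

Answer: 67.09 μJ

Derivation:
Initial: C1(3μF, Q=13μC, V=4.33V), C2(4μF, Q=6μC, V=1.50V), C3(6μF, Q=13μC, V=2.17V), C4(3μF, Q=18μC, V=6.00V)
Op 1: CLOSE 1-3: Q_total=26.00, C_total=9.00, V=2.89; Q1=8.67, Q3=17.33; dissipated=4.694
Op 2: GROUND 3: Q3=0; energy lost=25.037
Op 3: CLOSE 4-3: Q_total=18.00, C_total=9.00, V=2.00; Q4=6.00, Q3=12.00; dissipated=36.000
Op 4: CLOSE 1-4: Q_total=14.67, C_total=6.00, V=2.44; Q1=7.33, Q4=7.33; dissipated=0.593
Op 5: CLOSE 1-2: Q_total=13.33, C_total=7.00, V=1.90; Q1=5.71, Q2=7.62; dissipated=0.765
Total dissipated: 67.089 μJ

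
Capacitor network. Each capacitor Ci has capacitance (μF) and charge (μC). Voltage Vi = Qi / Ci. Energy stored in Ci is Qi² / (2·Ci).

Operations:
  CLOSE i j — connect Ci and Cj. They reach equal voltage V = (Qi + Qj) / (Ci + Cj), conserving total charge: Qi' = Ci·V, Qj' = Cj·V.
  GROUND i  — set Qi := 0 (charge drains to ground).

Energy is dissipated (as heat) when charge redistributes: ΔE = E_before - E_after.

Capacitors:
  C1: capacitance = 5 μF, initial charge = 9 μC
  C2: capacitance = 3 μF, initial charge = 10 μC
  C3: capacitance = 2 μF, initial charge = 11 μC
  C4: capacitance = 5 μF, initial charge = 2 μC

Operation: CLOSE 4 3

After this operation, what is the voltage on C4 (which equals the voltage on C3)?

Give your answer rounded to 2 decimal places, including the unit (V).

Answer: 1.86 V

Derivation:
Initial: C1(5μF, Q=9μC, V=1.80V), C2(3μF, Q=10μC, V=3.33V), C3(2μF, Q=11μC, V=5.50V), C4(5μF, Q=2μC, V=0.40V)
Op 1: CLOSE 4-3: Q_total=13.00, C_total=7.00, V=1.86; Q4=9.29, Q3=3.71; dissipated=18.579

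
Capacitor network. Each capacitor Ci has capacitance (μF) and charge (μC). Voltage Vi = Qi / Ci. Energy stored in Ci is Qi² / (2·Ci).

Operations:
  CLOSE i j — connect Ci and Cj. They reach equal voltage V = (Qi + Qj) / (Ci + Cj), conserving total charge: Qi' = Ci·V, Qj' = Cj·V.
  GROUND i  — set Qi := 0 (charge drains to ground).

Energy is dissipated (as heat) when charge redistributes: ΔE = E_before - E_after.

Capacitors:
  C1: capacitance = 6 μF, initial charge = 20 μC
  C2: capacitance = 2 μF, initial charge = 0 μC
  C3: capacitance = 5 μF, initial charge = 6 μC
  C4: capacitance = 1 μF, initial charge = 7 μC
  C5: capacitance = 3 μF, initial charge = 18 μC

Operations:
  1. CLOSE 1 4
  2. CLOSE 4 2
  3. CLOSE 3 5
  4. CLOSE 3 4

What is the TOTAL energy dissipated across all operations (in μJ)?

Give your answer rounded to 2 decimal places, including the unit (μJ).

Answer: 33.55 μJ

Derivation:
Initial: C1(6μF, Q=20μC, V=3.33V), C2(2μF, Q=0μC, V=0.00V), C3(5μF, Q=6μC, V=1.20V), C4(1μF, Q=7μC, V=7.00V), C5(3μF, Q=18μC, V=6.00V)
Op 1: CLOSE 1-4: Q_total=27.00, C_total=7.00, V=3.86; Q1=23.14, Q4=3.86; dissipated=5.762
Op 2: CLOSE 4-2: Q_total=3.86, C_total=3.00, V=1.29; Q4=1.29, Q2=2.57; dissipated=4.959
Op 3: CLOSE 3-5: Q_total=24.00, C_total=8.00, V=3.00; Q3=15.00, Q5=9.00; dissipated=21.600
Op 4: CLOSE 3-4: Q_total=16.29, C_total=6.00, V=2.71; Q3=13.57, Q4=2.71; dissipated=1.224
Total dissipated: 33.546 μJ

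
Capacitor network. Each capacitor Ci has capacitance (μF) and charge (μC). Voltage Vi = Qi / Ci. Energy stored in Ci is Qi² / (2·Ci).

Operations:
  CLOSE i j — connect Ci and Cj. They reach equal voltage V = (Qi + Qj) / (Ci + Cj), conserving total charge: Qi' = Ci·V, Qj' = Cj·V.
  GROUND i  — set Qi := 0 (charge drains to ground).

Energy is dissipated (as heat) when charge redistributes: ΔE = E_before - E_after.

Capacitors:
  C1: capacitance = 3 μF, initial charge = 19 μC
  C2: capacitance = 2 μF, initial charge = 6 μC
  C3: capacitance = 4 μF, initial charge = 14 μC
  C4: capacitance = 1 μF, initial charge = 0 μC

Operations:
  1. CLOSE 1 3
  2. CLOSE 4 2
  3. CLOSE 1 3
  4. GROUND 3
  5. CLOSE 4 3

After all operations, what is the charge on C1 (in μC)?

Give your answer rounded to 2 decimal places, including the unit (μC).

Initial: C1(3μF, Q=19μC, V=6.33V), C2(2μF, Q=6μC, V=3.00V), C3(4μF, Q=14μC, V=3.50V), C4(1μF, Q=0μC, V=0.00V)
Op 1: CLOSE 1-3: Q_total=33.00, C_total=7.00, V=4.71; Q1=14.14, Q3=18.86; dissipated=6.881
Op 2: CLOSE 4-2: Q_total=6.00, C_total=3.00, V=2.00; Q4=2.00, Q2=4.00; dissipated=3.000
Op 3: CLOSE 1-3: Q_total=33.00, C_total=7.00, V=4.71; Q1=14.14, Q3=18.86; dissipated=0.000
Op 4: GROUND 3: Q3=0; energy lost=44.449
Op 5: CLOSE 4-3: Q_total=2.00, C_total=5.00, V=0.40; Q4=0.40, Q3=1.60; dissipated=1.600
Final charges: Q1=14.14, Q2=4.00, Q3=1.60, Q4=0.40

Answer: 14.14 μC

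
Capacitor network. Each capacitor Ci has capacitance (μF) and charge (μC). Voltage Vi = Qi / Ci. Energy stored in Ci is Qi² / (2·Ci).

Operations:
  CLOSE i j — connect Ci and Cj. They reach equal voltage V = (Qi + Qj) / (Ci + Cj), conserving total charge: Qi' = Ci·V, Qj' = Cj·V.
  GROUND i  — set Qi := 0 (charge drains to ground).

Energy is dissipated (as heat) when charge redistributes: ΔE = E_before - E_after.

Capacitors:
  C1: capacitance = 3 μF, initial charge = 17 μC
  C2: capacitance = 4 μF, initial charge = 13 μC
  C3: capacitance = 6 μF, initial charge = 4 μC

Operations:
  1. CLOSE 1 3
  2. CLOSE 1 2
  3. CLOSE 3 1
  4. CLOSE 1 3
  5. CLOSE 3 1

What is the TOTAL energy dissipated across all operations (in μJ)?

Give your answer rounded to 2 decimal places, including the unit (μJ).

Answer: 25.99 μJ

Derivation:
Initial: C1(3μF, Q=17μC, V=5.67V), C2(4μF, Q=13μC, V=3.25V), C3(6μF, Q=4μC, V=0.67V)
Op 1: CLOSE 1-3: Q_total=21.00, C_total=9.00, V=2.33; Q1=7.00, Q3=14.00; dissipated=25.000
Op 2: CLOSE 1-2: Q_total=20.00, C_total=7.00, V=2.86; Q1=8.57, Q2=11.43; dissipated=0.720
Op 3: CLOSE 3-1: Q_total=22.57, C_total=9.00, V=2.51; Q3=15.05, Q1=7.52; dissipated=0.274
Op 4: CLOSE 1-3: Q_total=22.57, C_total=9.00, V=2.51; Q1=7.52, Q3=15.05; dissipated=0.000
Op 5: CLOSE 3-1: Q_total=22.57, C_total=9.00, V=2.51; Q3=15.05, Q1=7.52; dissipated=0.000
Total dissipated: 25.995 μJ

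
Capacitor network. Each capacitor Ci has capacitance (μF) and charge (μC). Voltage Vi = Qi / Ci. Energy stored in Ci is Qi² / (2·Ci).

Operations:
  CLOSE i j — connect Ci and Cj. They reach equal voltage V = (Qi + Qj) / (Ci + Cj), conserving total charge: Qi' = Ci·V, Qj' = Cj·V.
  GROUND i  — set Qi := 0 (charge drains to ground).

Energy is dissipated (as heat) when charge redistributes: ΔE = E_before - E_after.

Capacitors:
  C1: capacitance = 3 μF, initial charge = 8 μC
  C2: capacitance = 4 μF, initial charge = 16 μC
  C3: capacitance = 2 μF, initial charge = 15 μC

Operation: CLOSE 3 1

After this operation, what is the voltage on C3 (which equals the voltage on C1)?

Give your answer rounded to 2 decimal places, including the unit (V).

Initial: C1(3μF, Q=8μC, V=2.67V), C2(4μF, Q=16μC, V=4.00V), C3(2μF, Q=15μC, V=7.50V)
Op 1: CLOSE 3-1: Q_total=23.00, C_total=5.00, V=4.60; Q3=9.20, Q1=13.80; dissipated=14.017

Answer: 4.60 V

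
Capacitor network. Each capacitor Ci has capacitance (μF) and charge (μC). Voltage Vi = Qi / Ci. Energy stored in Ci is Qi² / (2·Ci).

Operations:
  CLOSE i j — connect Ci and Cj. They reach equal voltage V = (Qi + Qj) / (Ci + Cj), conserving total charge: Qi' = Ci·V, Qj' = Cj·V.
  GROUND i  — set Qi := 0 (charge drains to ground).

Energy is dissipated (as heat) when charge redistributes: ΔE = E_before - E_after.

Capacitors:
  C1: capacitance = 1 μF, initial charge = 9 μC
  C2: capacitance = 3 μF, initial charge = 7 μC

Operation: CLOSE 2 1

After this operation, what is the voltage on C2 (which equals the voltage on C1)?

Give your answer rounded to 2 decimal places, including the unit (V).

Answer: 4.00 V

Derivation:
Initial: C1(1μF, Q=9μC, V=9.00V), C2(3μF, Q=7μC, V=2.33V)
Op 1: CLOSE 2-1: Q_total=16.00, C_total=4.00, V=4.00; Q2=12.00, Q1=4.00; dissipated=16.667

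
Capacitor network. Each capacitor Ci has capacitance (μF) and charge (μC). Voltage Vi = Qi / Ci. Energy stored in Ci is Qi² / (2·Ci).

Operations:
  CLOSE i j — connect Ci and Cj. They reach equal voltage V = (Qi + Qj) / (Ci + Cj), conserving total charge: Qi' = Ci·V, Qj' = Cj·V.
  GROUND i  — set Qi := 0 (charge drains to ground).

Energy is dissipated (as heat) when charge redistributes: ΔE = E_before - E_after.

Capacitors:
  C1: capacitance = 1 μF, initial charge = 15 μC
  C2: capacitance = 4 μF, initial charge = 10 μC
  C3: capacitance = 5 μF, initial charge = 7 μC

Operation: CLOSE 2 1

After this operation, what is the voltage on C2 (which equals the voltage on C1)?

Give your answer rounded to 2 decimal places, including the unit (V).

Answer: 5.00 V

Derivation:
Initial: C1(1μF, Q=15μC, V=15.00V), C2(4μF, Q=10μC, V=2.50V), C3(5μF, Q=7μC, V=1.40V)
Op 1: CLOSE 2-1: Q_total=25.00, C_total=5.00, V=5.00; Q2=20.00, Q1=5.00; dissipated=62.500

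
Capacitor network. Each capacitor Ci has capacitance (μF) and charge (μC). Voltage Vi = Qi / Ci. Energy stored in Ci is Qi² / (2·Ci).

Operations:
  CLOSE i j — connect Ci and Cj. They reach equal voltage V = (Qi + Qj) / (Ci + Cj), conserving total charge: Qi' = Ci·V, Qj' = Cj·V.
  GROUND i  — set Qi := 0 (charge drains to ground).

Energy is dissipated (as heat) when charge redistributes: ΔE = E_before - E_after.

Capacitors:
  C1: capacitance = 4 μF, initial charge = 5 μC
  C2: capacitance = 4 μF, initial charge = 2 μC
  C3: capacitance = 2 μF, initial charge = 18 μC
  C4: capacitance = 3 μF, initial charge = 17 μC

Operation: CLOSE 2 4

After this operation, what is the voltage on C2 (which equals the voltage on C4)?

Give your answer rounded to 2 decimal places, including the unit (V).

Initial: C1(4μF, Q=5μC, V=1.25V), C2(4μF, Q=2μC, V=0.50V), C3(2μF, Q=18μC, V=9.00V), C4(3μF, Q=17μC, V=5.67V)
Op 1: CLOSE 2-4: Q_total=19.00, C_total=7.00, V=2.71; Q2=10.86, Q4=8.14; dissipated=22.881

Answer: 2.71 V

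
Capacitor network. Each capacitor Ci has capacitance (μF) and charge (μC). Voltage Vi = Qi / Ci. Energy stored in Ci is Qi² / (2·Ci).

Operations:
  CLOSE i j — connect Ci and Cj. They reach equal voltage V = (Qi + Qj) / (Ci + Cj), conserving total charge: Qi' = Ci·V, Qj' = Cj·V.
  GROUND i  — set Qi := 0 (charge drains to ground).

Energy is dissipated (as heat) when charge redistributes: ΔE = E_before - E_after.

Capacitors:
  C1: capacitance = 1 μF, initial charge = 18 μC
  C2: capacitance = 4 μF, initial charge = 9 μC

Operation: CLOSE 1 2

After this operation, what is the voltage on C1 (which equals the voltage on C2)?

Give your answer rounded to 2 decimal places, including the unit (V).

Answer: 5.40 V

Derivation:
Initial: C1(1μF, Q=18μC, V=18.00V), C2(4μF, Q=9μC, V=2.25V)
Op 1: CLOSE 1-2: Q_total=27.00, C_total=5.00, V=5.40; Q1=5.40, Q2=21.60; dissipated=99.225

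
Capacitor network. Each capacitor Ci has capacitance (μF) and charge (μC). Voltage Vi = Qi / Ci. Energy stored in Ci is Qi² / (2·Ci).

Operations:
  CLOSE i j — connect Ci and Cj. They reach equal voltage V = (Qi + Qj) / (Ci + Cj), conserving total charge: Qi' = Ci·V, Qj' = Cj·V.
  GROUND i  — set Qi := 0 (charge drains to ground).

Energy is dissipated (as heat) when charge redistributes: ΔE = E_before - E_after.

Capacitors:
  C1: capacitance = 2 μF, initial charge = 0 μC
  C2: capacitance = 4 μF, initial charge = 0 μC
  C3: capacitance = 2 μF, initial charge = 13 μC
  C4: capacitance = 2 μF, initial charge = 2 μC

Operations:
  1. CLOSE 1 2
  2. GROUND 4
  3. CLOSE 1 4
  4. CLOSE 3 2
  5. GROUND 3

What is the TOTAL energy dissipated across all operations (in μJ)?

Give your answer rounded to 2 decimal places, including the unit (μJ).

Initial: C1(2μF, Q=0μC, V=0.00V), C2(4μF, Q=0μC, V=0.00V), C3(2μF, Q=13μC, V=6.50V), C4(2μF, Q=2μC, V=1.00V)
Op 1: CLOSE 1-2: Q_total=0.00, C_total=6.00, V=0.00; Q1=0.00, Q2=0.00; dissipated=0.000
Op 2: GROUND 4: Q4=0; energy lost=1.000
Op 3: CLOSE 1-4: Q_total=0.00, C_total=4.00, V=0.00; Q1=0.00, Q4=0.00; dissipated=0.000
Op 4: CLOSE 3-2: Q_total=13.00, C_total=6.00, V=2.17; Q3=4.33, Q2=8.67; dissipated=28.167
Op 5: GROUND 3: Q3=0; energy lost=4.694
Total dissipated: 33.861 μJ

Answer: 33.86 μJ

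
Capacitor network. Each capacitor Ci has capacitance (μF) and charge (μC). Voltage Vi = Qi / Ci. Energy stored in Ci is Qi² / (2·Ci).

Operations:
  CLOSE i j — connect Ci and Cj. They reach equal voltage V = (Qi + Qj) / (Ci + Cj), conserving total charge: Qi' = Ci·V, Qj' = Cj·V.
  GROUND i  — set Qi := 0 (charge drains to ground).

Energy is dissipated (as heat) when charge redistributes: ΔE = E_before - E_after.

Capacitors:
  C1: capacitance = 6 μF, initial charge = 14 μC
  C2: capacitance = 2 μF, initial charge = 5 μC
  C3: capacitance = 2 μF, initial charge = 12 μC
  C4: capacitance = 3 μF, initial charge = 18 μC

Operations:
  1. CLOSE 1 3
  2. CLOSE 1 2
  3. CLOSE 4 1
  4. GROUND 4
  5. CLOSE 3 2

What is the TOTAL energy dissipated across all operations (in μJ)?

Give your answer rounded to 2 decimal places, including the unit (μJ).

Answer: 43.65 μJ

Derivation:
Initial: C1(6μF, Q=14μC, V=2.33V), C2(2μF, Q=5μC, V=2.50V), C3(2μF, Q=12μC, V=6.00V), C4(3μF, Q=18μC, V=6.00V)
Op 1: CLOSE 1-3: Q_total=26.00, C_total=8.00, V=3.25; Q1=19.50, Q3=6.50; dissipated=10.083
Op 2: CLOSE 1-2: Q_total=24.50, C_total=8.00, V=3.06; Q1=18.38, Q2=6.12; dissipated=0.422
Op 3: CLOSE 4-1: Q_total=36.38, C_total=9.00, V=4.04; Q4=12.12, Q1=24.25; dissipated=8.629
Op 4: GROUND 4: Q4=0; energy lost=24.503
Op 5: CLOSE 3-2: Q_total=12.62, C_total=4.00, V=3.16; Q3=6.31, Q2=6.31; dissipated=0.018
Total dissipated: 43.654 μJ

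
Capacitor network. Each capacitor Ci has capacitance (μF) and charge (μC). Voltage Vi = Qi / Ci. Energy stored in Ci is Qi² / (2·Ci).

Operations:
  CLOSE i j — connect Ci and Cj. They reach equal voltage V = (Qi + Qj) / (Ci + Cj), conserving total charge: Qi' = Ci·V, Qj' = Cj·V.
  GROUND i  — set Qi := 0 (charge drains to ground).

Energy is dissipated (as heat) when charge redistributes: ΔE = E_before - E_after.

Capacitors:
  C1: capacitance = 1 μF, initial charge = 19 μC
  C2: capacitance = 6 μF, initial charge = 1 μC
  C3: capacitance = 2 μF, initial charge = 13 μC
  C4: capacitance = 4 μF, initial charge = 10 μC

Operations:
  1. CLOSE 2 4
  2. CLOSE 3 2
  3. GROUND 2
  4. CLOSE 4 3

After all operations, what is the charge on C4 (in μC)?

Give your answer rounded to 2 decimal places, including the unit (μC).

Initial: C1(1μF, Q=19μC, V=19.00V), C2(6μF, Q=1μC, V=0.17V), C3(2μF, Q=13μC, V=6.50V), C4(4μF, Q=10μC, V=2.50V)
Op 1: CLOSE 2-4: Q_total=11.00, C_total=10.00, V=1.10; Q2=6.60, Q4=4.40; dissipated=6.533
Op 2: CLOSE 3-2: Q_total=19.60, C_total=8.00, V=2.45; Q3=4.90, Q2=14.70; dissipated=21.870
Op 3: GROUND 2: Q2=0; energy lost=18.008
Op 4: CLOSE 4-3: Q_total=9.30, C_total=6.00, V=1.55; Q4=6.20, Q3=3.10; dissipated=1.215
Final charges: Q1=19.00, Q2=0.00, Q3=3.10, Q4=6.20

Answer: 6.20 μC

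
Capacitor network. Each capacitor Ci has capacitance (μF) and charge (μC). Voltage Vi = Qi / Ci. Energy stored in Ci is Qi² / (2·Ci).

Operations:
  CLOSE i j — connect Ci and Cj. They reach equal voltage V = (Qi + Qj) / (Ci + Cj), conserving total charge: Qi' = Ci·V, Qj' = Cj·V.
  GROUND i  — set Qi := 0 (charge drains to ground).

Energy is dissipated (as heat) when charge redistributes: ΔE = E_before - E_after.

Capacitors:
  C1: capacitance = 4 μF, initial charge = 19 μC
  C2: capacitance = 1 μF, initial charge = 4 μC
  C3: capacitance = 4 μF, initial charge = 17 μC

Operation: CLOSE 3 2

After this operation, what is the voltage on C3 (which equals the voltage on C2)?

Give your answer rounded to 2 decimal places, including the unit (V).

Initial: C1(4μF, Q=19μC, V=4.75V), C2(1μF, Q=4μC, V=4.00V), C3(4μF, Q=17μC, V=4.25V)
Op 1: CLOSE 3-2: Q_total=21.00, C_total=5.00, V=4.20; Q3=16.80, Q2=4.20; dissipated=0.025

Answer: 4.20 V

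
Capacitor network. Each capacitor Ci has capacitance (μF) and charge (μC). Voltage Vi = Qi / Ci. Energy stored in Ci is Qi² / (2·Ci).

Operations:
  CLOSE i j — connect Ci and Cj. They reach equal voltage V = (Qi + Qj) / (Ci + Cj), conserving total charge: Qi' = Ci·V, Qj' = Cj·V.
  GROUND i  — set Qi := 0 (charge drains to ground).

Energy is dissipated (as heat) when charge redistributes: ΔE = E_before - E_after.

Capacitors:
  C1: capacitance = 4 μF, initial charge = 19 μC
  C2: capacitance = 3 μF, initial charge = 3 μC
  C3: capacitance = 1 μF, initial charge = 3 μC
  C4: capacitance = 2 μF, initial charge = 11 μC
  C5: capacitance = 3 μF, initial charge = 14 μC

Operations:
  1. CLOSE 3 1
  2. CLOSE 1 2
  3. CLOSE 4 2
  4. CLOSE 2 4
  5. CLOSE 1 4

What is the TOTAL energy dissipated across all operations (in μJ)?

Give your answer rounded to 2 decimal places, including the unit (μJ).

Answer: 15.75 μJ

Derivation:
Initial: C1(4μF, Q=19μC, V=4.75V), C2(3μF, Q=3μC, V=1.00V), C3(1μF, Q=3μC, V=3.00V), C4(2μF, Q=11μC, V=5.50V), C5(3μF, Q=14μC, V=4.67V)
Op 1: CLOSE 3-1: Q_total=22.00, C_total=5.00, V=4.40; Q3=4.40, Q1=17.60; dissipated=1.225
Op 2: CLOSE 1-2: Q_total=20.60, C_total=7.00, V=2.94; Q1=11.77, Q2=8.83; dissipated=9.909
Op 3: CLOSE 4-2: Q_total=19.83, C_total=5.00, V=3.97; Q4=7.93, Q2=11.90; dissipated=3.923
Op 4: CLOSE 2-4: Q_total=19.83, C_total=5.00, V=3.97; Q2=11.90, Q4=7.93; dissipated=0.000
Op 5: CLOSE 1-4: Q_total=19.70, C_total=6.00, V=3.28; Q1=13.14, Q4=6.57; dissipated=0.697
Total dissipated: 15.754 μJ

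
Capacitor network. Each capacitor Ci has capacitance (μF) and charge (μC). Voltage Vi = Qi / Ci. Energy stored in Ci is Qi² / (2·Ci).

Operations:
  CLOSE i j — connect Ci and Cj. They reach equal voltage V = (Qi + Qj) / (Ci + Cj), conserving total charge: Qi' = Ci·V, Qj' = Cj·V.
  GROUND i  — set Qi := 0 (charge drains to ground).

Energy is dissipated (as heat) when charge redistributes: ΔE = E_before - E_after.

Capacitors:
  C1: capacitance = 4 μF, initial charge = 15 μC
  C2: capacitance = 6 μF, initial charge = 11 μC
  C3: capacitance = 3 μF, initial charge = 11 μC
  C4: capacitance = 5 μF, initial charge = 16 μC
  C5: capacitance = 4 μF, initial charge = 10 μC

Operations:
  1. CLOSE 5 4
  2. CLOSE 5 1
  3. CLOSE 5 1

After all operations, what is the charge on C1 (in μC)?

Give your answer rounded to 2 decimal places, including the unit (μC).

Answer: 13.28 μC

Derivation:
Initial: C1(4μF, Q=15μC, V=3.75V), C2(6μF, Q=11μC, V=1.83V), C3(3μF, Q=11μC, V=3.67V), C4(5μF, Q=16μC, V=3.20V), C5(4μF, Q=10μC, V=2.50V)
Op 1: CLOSE 5-4: Q_total=26.00, C_total=9.00, V=2.89; Q5=11.56, Q4=14.44; dissipated=0.544
Op 2: CLOSE 5-1: Q_total=26.56, C_total=8.00, V=3.32; Q5=13.28, Q1=13.28; dissipated=0.742
Op 3: CLOSE 5-1: Q_total=26.56, C_total=8.00, V=3.32; Q5=13.28, Q1=13.28; dissipated=0.000
Final charges: Q1=13.28, Q2=11.00, Q3=11.00, Q4=14.44, Q5=13.28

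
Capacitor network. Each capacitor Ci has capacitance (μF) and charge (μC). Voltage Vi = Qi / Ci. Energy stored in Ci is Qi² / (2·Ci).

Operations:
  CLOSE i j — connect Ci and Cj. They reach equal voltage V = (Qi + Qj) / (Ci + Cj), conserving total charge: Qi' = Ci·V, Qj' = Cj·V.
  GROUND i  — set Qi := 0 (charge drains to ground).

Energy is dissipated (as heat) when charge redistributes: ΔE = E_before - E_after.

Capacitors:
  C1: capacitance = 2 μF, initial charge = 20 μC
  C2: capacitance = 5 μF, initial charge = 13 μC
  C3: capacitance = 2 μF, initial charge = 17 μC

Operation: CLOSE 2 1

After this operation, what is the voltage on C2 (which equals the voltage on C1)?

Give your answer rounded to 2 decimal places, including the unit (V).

Initial: C1(2μF, Q=20μC, V=10.00V), C2(5μF, Q=13μC, V=2.60V), C3(2μF, Q=17μC, V=8.50V)
Op 1: CLOSE 2-1: Q_total=33.00, C_total=7.00, V=4.71; Q2=23.57, Q1=9.43; dissipated=39.114

Answer: 4.71 V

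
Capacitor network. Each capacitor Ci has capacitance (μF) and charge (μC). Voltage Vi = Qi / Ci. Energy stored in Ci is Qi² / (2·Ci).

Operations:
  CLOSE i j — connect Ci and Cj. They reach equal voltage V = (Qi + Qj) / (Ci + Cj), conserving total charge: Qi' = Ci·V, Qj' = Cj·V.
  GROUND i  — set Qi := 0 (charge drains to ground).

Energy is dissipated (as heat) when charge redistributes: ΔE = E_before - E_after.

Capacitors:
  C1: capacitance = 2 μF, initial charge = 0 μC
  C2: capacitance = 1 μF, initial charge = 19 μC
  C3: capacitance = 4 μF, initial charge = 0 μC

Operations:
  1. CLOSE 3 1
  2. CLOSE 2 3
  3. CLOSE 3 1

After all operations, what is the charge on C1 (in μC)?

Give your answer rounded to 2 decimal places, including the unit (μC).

Answer: 5.07 μC

Derivation:
Initial: C1(2μF, Q=0μC, V=0.00V), C2(1μF, Q=19μC, V=19.00V), C3(4μF, Q=0μC, V=0.00V)
Op 1: CLOSE 3-1: Q_total=0.00, C_total=6.00, V=0.00; Q3=0.00, Q1=0.00; dissipated=0.000
Op 2: CLOSE 2-3: Q_total=19.00, C_total=5.00, V=3.80; Q2=3.80, Q3=15.20; dissipated=144.400
Op 3: CLOSE 3-1: Q_total=15.20, C_total=6.00, V=2.53; Q3=10.13, Q1=5.07; dissipated=9.627
Final charges: Q1=5.07, Q2=3.80, Q3=10.13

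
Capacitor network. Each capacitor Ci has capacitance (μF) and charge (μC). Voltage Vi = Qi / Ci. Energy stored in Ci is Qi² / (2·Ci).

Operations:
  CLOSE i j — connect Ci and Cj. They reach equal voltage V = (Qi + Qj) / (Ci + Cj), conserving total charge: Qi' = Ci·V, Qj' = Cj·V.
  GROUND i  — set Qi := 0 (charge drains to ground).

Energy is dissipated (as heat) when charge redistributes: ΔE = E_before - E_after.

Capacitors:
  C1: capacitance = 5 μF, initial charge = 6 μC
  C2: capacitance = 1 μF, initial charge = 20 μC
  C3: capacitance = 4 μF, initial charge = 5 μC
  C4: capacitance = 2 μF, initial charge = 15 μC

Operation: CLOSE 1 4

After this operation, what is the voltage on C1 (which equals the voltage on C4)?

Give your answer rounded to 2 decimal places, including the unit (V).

Answer: 3.00 V

Derivation:
Initial: C1(5μF, Q=6μC, V=1.20V), C2(1μF, Q=20μC, V=20.00V), C3(4μF, Q=5μC, V=1.25V), C4(2μF, Q=15μC, V=7.50V)
Op 1: CLOSE 1-4: Q_total=21.00, C_total=7.00, V=3.00; Q1=15.00, Q4=6.00; dissipated=28.350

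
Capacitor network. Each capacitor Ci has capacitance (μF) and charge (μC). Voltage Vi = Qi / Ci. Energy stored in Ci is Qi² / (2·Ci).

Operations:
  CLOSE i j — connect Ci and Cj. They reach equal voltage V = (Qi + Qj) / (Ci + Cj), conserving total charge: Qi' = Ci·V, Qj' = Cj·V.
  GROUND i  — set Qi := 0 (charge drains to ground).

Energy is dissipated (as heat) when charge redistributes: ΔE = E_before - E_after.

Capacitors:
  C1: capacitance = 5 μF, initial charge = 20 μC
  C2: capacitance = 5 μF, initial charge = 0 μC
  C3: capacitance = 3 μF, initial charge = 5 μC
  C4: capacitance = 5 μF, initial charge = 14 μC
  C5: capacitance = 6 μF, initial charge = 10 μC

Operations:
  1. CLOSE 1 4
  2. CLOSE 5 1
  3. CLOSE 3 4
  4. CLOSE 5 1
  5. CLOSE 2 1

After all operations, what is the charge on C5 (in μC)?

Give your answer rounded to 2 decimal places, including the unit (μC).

Answer: 14.73 μC

Derivation:
Initial: C1(5μF, Q=20μC, V=4.00V), C2(5μF, Q=0μC, V=0.00V), C3(3μF, Q=5μC, V=1.67V), C4(5μF, Q=14μC, V=2.80V), C5(6μF, Q=10μC, V=1.67V)
Op 1: CLOSE 1-4: Q_total=34.00, C_total=10.00, V=3.40; Q1=17.00, Q4=17.00; dissipated=1.800
Op 2: CLOSE 5-1: Q_total=27.00, C_total=11.00, V=2.45; Q5=14.73, Q1=12.27; dissipated=4.097
Op 3: CLOSE 3-4: Q_total=22.00, C_total=8.00, V=2.75; Q3=8.25, Q4=13.75; dissipated=2.817
Op 4: CLOSE 5-1: Q_total=27.00, C_total=11.00, V=2.45; Q5=14.73, Q1=12.27; dissipated=0.000
Op 5: CLOSE 2-1: Q_total=12.27, C_total=10.00, V=1.23; Q2=6.14, Q1=6.14; dissipated=7.531
Final charges: Q1=6.14, Q2=6.14, Q3=8.25, Q4=13.75, Q5=14.73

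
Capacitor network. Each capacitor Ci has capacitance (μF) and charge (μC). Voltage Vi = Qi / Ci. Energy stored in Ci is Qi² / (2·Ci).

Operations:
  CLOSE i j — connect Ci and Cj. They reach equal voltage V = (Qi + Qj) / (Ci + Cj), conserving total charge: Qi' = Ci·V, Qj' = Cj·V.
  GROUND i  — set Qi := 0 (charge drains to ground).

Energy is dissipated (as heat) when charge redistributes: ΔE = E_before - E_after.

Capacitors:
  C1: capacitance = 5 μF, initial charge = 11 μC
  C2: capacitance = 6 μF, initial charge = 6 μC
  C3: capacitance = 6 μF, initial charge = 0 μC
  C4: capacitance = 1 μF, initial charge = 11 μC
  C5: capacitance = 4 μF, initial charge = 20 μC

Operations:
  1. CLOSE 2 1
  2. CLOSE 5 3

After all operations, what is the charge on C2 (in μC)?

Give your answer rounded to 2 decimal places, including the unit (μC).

Answer: 9.27 μC

Derivation:
Initial: C1(5μF, Q=11μC, V=2.20V), C2(6μF, Q=6μC, V=1.00V), C3(6μF, Q=0μC, V=0.00V), C4(1μF, Q=11μC, V=11.00V), C5(4μF, Q=20μC, V=5.00V)
Op 1: CLOSE 2-1: Q_total=17.00, C_total=11.00, V=1.55; Q2=9.27, Q1=7.73; dissipated=1.964
Op 2: CLOSE 5-3: Q_total=20.00, C_total=10.00, V=2.00; Q5=8.00, Q3=12.00; dissipated=30.000
Final charges: Q1=7.73, Q2=9.27, Q3=12.00, Q4=11.00, Q5=8.00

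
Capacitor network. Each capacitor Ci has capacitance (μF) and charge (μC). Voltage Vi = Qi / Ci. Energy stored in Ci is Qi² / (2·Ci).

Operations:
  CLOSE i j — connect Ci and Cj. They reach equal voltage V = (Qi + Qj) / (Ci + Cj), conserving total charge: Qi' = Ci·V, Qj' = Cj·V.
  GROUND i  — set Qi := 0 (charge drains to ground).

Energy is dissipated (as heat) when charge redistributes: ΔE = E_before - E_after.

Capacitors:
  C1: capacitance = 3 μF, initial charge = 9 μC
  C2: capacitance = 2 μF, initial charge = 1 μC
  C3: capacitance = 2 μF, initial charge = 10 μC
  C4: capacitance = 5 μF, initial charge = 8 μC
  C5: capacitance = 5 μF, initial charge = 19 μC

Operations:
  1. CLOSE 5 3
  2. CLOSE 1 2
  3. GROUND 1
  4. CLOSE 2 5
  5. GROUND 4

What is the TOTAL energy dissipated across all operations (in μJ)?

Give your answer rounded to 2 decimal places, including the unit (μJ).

Initial: C1(3μF, Q=9μC, V=3.00V), C2(2μF, Q=1μC, V=0.50V), C3(2μF, Q=10μC, V=5.00V), C4(5μF, Q=8μC, V=1.60V), C5(5μF, Q=19μC, V=3.80V)
Op 1: CLOSE 5-3: Q_total=29.00, C_total=7.00, V=4.14; Q5=20.71, Q3=8.29; dissipated=1.029
Op 2: CLOSE 1-2: Q_total=10.00, C_total=5.00, V=2.00; Q1=6.00, Q2=4.00; dissipated=3.750
Op 3: GROUND 1: Q1=0; energy lost=6.000
Op 4: CLOSE 2-5: Q_total=24.71, C_total=7.00, V=3.53; Q2=7.06, Q5=17.65; dissipated=3.280
Op 5: GROUND 4: Q4=0; energy lost=6.400
Total dissipated: 20.458 μJ

Answer: 20.46 μJ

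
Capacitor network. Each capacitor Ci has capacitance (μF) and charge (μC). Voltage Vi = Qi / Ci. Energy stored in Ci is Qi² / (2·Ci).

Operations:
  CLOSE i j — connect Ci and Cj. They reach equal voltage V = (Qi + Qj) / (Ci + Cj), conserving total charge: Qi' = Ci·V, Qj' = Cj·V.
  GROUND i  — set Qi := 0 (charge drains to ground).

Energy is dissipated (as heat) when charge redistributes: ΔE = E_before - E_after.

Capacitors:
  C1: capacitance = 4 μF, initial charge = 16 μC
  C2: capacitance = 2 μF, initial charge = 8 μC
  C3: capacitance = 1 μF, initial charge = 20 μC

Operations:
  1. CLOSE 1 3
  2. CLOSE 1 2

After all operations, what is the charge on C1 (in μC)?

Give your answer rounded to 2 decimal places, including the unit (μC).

Answer: 24.53 μC

Derivation:
Initial: C1(4μF, Q=16μC, V=4.00V), C2(2μF, Q=8μC, V=4.00V), C3(1μF, Q=20μC, V=20.00V)
Op 1: CLOSE 1-3: Q_total=36.00, C_total=5.00, V=7.20; Q1=28.80, Q3=7.20; dissipated=102.400
Op 2: CLOSE 1-2: Q_total=36.80, C_total=6.00, V=6.13; Q1=24.53, Q2=12.27; dissipated=6.827
Final charges: Q1=24.53, Q2=12.27, Q3=7.20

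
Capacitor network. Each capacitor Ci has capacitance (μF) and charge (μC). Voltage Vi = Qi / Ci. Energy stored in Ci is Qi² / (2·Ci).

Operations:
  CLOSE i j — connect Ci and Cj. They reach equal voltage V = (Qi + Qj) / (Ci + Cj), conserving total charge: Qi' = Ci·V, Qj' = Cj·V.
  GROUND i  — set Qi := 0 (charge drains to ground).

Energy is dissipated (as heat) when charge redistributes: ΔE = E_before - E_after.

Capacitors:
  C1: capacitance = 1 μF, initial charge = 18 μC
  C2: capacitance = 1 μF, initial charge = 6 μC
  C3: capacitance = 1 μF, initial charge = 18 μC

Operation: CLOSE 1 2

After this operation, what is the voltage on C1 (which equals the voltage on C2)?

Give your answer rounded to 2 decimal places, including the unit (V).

Answer: 12.00 V

Derivation:
Initial: C1(1μF, Q=18μC, V=18.00V), C2(1μF, Q=6μC, V=6.00V), C3(1μF, Q=18μC, V=18.00V)
Op 1: CLOSE 1-2: Q_total=24.00, C_total=2.00, V=12.00; Q1=12.00, Q2=12.00; dissipated=36.000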